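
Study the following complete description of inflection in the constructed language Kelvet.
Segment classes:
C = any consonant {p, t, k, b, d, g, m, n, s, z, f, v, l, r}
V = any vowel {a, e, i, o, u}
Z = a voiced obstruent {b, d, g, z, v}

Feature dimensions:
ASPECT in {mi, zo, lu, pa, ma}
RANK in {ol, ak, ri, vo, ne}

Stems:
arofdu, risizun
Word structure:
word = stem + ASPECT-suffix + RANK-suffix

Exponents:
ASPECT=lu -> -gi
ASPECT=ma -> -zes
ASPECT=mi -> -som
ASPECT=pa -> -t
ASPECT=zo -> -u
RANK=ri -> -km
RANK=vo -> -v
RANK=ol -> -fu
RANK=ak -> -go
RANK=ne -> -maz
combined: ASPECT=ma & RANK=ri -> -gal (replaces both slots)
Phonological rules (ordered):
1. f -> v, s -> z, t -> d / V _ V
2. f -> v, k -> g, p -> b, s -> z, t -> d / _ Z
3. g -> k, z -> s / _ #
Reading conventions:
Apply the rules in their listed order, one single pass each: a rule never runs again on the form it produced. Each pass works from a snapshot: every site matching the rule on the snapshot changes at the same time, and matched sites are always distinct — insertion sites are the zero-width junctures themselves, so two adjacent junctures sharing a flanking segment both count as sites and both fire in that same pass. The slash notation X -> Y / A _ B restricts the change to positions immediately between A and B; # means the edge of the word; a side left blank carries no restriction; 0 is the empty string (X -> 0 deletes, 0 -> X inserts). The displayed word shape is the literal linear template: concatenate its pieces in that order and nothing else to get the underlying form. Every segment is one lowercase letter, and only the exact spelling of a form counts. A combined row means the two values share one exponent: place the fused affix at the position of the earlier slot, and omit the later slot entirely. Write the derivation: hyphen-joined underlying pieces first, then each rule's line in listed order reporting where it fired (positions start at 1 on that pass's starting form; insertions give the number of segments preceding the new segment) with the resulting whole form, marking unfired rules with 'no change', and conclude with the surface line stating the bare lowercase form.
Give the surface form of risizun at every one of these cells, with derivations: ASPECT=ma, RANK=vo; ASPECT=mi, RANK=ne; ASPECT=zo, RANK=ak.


cell ASPECT=ma, RANK=vo:
underlying: risizun-zes-v
1. f -> v, s -> z, t -> d / V _ V: fires at position(s) 3: rizizunzesv
2. f -> v, k -> g, p -> b, s -> z, t -> d / _ Z: fires at position(s) 10: rizizunzezv
3. g -> k, z -> s / _ #: no change
surface: rizizunzezv

cell ASPECT=mi, RANK=ne:
underlying: risizun-som-maz
1. f -> v, s -> z, t -> d / V _ V: fires at position(s) 3: rizizunsommaz
2. f -> v, k -> g, p -> b, s -> z, t -> d / _ Z: no change
3. g -> k, z -> s / _ #: fires at position(s) 13: rizizunsommas
surface: rizizunsommas

cell ASPECT=zo, RANK=ak:
underlying: risizun-u-go
1. f -> v, s -> z, t -> d / V _ V: fires at position(s) 3: rizizunugo
2. f -> v, k -> g, p -> b, s -> z, t -> d / _ Z: no change
3. g -> k, z -> s / _ #: no change
surface: rizizunugo


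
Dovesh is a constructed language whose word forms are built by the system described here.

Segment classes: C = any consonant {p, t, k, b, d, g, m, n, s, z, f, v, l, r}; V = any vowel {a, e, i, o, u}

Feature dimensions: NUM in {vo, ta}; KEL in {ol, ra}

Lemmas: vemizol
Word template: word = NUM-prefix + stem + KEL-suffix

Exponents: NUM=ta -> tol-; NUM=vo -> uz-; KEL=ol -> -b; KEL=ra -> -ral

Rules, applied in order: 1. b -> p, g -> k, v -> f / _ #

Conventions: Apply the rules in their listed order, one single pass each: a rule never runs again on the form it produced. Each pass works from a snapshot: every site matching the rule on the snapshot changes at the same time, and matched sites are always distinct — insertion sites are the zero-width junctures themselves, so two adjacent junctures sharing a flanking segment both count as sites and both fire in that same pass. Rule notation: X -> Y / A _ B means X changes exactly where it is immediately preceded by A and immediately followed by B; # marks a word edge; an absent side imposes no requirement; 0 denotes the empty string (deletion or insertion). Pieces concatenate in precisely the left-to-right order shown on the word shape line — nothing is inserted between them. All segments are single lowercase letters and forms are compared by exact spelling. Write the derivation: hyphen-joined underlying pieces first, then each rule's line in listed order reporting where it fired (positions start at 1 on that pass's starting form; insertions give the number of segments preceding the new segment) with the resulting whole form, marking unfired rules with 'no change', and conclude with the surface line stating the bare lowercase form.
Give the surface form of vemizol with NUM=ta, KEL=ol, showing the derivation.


underlying: tol-vemizol-b
1. b -> p, g -> k, v -> f / _ #: fires at position(s) 11: tolvemizolp
surface: tolvemizolp


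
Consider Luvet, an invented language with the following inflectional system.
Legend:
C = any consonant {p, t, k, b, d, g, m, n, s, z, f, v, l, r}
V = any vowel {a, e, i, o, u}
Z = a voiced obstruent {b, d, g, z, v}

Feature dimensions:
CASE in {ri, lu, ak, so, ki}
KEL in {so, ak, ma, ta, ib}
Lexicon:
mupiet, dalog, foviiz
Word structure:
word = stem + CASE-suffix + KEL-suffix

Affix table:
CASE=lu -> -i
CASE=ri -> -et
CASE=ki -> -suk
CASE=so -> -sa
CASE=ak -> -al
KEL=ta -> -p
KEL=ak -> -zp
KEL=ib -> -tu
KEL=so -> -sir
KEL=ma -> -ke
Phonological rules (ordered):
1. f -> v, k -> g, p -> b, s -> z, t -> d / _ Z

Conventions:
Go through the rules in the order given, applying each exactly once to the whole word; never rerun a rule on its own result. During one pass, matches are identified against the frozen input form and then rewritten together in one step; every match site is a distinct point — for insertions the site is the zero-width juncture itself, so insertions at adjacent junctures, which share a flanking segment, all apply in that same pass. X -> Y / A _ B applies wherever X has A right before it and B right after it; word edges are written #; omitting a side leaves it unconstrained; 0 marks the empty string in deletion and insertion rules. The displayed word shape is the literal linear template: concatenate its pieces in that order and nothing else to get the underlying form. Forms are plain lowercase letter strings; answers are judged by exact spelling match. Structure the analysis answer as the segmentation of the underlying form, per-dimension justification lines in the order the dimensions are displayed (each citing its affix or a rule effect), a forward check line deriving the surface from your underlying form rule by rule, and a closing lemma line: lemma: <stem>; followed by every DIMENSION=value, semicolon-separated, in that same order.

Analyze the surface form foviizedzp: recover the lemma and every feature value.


underlying: foviiz-et-zp
CASE=ri - signalled by the affix -et
KEL=ak - signalled by the affix -zp
check: foviizetzp -> foviizedzp
lemma: foviiz; CASE=ri; KEL=ak


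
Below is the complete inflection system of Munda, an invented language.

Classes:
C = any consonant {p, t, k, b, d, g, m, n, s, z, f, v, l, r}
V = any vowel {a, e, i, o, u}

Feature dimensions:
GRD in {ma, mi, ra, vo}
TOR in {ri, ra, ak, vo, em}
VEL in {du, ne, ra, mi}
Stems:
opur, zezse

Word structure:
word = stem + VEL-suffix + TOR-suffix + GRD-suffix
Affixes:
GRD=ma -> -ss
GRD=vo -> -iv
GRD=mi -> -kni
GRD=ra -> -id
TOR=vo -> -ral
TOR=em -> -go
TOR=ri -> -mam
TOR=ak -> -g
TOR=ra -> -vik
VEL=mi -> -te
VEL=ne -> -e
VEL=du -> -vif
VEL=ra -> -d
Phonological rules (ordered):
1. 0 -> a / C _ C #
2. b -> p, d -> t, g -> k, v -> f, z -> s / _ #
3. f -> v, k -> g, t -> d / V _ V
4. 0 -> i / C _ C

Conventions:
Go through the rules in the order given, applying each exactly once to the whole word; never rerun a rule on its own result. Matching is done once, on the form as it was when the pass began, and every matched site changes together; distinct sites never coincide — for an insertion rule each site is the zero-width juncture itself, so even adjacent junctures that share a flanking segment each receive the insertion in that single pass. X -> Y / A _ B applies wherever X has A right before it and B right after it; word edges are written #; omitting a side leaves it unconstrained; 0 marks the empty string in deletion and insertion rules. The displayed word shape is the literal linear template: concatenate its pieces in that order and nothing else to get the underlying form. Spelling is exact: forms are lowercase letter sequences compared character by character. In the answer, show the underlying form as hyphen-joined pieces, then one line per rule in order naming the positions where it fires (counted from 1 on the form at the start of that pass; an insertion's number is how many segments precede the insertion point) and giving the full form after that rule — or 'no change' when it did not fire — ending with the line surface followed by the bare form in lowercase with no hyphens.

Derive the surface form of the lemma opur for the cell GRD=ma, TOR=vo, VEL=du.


underlying: opur-vif-ral-ss
1. 0 -> a / C _ C #: inserts after position(s) 11: opurvifralsas
2. b -> p, d -> t, g -> k, v -> f, z -> s / _ #: no change
3. f -> v, k -> g, t -> d / V _ V: no change
4. 0 -> i / C _ C: inserts after position(s) 4, 7, 10: opurivifiralisas
surface: opurivifiralisas


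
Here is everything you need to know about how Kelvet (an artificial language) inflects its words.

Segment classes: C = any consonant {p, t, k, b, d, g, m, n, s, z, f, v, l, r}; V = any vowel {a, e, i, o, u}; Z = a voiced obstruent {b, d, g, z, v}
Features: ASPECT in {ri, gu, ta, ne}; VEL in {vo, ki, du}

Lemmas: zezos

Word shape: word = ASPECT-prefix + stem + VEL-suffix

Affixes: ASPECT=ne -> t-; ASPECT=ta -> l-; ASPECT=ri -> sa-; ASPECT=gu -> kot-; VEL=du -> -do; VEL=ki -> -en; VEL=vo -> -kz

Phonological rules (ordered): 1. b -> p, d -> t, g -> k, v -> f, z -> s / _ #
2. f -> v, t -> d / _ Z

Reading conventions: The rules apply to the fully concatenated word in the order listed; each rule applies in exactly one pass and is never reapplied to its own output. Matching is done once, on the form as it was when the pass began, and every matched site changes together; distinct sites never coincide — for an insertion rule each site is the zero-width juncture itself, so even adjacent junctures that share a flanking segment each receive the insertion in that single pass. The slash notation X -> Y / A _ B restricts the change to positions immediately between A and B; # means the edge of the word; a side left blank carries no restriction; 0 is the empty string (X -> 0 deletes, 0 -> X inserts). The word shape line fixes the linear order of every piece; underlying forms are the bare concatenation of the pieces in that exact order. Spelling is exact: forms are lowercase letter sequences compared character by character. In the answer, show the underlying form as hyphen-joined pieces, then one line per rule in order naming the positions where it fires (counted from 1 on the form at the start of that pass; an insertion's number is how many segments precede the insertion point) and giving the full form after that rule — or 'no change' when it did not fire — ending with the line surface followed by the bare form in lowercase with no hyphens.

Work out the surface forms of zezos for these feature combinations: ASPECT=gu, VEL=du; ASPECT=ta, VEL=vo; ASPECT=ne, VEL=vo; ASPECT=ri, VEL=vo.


cell ASPECT=gu, VEL=du:
underlying: kot-zezos-do
1. b -> p, d -> t, g -> k, v -> f, z -> s / _ #: no change
2. f -> v, t -> d / _ Z: fires at position(s) 3: kodzezosdo
surface: kodzezosdo

cell ASPECT=ta, VEL=vo:
underlying: l-zezos-kz
1. b -> p, d -> t, g -> k, v -> f, z -> s / _ #: fires at position(s) 8: lzezosks
2. f -> v, t -> d / _ Z: no change
surface: lzezosks

cell ASPECT=ne, VEL=vo:
underlying: t-zezos-kz
1. b -> p, d -> t, g -> k, v -> f, z -> s / _ #: fires at position(s) 8: tzezosks
2. f -> v, t -> d / _ Z: fires at position(s) 1: dzezosks
surface: dzezosks

cell ASPECT=ri, VEL=vo:
underlying: sa-zezos-kz
1. b -> p, d -> t, g -> k, v -> f, z -> s / _ #: fires at position(s) 9: sazezosks
2. f -> v, t -> d / _ Z: no change
surface: sazezosks


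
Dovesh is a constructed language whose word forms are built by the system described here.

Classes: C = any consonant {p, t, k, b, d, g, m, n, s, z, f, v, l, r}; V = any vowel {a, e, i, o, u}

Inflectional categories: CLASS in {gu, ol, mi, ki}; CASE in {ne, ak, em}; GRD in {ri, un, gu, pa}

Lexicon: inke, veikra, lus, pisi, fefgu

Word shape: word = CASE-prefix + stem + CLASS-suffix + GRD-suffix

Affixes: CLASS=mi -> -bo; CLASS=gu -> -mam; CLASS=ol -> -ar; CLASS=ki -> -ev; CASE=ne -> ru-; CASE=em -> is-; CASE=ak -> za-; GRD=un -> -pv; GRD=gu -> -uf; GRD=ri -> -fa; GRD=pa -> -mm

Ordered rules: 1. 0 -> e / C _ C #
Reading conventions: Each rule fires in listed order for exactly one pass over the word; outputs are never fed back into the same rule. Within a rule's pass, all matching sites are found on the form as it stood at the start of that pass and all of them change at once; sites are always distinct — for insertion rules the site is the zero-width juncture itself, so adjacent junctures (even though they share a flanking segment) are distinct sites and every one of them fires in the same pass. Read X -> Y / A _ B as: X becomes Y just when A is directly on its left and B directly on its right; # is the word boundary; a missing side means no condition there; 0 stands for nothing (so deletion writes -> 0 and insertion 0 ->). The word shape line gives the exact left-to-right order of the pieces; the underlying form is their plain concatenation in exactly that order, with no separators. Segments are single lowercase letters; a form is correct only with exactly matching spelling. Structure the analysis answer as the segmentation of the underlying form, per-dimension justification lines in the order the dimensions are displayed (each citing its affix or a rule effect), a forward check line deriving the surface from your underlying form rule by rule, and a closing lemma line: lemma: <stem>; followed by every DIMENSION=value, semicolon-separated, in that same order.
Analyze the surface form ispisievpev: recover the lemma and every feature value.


underlying: is-pisi-ev-pv
CLASS=ki - signalled by the affix -ev
CASE=em - signalled by the affix is-
GRD=un - signalled by the affix -pv
check: ispisievpv -> ispisievpev
lemma: pisi; CLASS=ki; CASE=em; GRD=un


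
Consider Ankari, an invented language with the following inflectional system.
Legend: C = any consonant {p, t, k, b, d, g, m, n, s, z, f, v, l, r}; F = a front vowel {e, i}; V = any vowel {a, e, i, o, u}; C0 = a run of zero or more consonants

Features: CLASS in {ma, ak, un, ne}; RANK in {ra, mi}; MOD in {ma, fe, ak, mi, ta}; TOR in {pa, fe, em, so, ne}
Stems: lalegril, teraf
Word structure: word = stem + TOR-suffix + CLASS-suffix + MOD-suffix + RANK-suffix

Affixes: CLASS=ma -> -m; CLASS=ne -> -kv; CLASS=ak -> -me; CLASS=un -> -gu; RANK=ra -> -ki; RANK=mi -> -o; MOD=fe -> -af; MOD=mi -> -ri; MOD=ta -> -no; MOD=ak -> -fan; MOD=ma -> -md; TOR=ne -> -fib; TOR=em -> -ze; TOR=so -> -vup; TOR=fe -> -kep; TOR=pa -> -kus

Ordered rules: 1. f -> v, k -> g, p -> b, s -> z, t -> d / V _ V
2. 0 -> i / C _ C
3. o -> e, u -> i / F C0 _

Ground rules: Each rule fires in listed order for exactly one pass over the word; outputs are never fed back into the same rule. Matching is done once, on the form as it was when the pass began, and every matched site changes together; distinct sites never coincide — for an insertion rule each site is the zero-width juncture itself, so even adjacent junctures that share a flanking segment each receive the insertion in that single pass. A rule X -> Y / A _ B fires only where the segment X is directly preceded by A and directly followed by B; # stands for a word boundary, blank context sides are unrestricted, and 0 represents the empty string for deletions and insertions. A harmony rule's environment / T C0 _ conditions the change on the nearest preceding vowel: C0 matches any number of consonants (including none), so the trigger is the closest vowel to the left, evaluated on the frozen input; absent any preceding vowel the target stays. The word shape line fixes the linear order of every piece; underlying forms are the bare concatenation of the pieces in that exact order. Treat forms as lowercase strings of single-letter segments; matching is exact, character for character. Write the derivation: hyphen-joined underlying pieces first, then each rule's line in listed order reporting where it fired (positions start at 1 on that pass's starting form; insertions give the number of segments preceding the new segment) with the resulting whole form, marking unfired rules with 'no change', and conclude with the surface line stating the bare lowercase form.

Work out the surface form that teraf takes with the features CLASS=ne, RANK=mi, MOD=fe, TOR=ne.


underlying: teraf-fib-kv-af-o
1. f -> v, k -> g, p -> b, s -> z, t -> d / V _ V: fires at position(s) 12: teraffibkvavo
2. 0 -> i / C _ C: inserts after position(s) 5, 8, 9: terafifibikivavo
3. o -> e, u -> i / F C0 _: no change
surface: terafifibikivavo


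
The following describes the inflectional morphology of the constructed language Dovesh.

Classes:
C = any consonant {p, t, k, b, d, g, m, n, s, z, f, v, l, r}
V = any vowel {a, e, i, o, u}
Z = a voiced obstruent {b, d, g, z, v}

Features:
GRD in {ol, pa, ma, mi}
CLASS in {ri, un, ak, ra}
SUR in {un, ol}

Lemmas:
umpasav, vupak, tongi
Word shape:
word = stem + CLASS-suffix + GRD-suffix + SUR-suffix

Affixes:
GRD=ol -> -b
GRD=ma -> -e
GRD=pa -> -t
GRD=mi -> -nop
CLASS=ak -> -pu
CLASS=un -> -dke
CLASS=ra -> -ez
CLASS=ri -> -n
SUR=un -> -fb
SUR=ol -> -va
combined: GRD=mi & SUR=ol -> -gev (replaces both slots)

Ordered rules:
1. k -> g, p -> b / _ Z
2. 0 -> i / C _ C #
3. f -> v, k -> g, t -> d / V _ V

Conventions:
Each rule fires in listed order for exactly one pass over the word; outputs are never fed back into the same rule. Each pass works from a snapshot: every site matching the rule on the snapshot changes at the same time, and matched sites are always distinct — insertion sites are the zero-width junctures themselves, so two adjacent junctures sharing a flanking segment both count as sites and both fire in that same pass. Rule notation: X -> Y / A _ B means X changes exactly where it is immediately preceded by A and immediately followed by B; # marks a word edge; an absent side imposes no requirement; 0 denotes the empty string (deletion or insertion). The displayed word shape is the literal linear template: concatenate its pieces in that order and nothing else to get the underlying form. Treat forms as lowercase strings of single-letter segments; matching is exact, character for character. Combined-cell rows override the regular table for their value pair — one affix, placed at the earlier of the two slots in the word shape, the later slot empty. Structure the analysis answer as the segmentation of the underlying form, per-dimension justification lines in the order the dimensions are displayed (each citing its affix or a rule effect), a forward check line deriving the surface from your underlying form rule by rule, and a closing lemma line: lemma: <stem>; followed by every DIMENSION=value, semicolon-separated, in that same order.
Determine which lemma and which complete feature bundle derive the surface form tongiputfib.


underlying: tongi-pu-t-fb
GRD=pa - signalled by the affix -t
CLASS=ak - signalled by the affix -pu
SUR=un - signalled by the affix -fb
check: tongiputfb -> tongiputfb -> tongiputfib -> tongiputfib
lemma: tongi; GRD=pa; CLASS=ak; SUR=un


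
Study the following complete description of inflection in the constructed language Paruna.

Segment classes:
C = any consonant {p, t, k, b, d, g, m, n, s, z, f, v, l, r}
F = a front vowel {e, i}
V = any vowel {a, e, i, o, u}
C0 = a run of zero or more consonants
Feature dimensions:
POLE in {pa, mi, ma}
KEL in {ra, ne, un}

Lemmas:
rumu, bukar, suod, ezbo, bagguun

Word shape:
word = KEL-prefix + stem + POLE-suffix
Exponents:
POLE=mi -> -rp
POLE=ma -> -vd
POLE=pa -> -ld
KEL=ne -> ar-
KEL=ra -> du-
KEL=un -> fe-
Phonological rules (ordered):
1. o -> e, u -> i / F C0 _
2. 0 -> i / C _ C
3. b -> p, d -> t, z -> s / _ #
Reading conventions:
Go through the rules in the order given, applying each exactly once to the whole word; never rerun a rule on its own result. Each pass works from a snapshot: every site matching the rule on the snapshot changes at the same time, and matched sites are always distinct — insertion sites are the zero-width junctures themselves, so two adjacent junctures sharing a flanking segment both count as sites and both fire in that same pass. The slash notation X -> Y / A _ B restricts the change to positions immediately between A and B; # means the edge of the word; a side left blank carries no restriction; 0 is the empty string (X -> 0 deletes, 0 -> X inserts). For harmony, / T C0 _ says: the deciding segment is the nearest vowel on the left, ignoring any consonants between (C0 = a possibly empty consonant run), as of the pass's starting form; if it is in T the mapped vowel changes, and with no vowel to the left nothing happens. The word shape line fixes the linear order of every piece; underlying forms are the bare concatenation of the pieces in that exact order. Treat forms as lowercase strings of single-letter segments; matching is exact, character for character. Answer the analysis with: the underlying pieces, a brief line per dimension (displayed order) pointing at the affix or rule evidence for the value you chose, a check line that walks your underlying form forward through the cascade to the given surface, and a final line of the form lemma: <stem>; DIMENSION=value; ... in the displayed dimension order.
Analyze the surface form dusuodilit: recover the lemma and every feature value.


underlying: du-suod-ld
POLE=pa - signalled by the affix -ld
KEL=ra - signalled by the affix du-
check: dusuodld -> dusuodld -> dusuodilid -> dusuodilit
lemma: suod; POLE=pa; KEL=ra


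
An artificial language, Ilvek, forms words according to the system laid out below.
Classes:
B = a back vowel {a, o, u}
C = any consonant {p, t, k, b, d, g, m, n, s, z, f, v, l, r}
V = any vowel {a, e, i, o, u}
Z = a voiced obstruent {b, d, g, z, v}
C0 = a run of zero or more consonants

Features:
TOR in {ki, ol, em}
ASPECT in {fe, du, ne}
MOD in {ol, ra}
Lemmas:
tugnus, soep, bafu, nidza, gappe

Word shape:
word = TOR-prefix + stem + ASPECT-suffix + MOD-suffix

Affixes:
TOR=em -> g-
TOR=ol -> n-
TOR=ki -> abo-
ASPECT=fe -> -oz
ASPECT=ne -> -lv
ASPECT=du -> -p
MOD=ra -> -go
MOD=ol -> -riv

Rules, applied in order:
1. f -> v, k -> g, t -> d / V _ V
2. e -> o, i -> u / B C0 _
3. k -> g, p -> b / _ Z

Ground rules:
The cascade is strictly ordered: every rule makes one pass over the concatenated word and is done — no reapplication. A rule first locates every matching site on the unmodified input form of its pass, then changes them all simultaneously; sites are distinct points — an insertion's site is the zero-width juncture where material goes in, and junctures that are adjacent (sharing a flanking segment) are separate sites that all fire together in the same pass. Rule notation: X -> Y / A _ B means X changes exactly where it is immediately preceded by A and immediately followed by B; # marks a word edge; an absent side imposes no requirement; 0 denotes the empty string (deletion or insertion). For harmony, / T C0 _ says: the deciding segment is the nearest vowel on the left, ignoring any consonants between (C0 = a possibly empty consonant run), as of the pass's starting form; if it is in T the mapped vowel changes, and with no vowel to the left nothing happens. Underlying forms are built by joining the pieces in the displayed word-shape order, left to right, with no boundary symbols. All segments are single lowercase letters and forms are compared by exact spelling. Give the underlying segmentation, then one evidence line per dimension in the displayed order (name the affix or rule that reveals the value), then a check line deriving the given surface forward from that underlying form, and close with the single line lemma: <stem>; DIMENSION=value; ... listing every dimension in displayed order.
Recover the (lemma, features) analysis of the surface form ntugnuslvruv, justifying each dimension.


underlying: n-tugnus-lv-riv
TOR=ol - signalled by the affix n-
ASPECT=ne - signalled by the affix -lv
MOD=ol - signalled by the affix -riv
check: ntugnuslvriv -> ntugnuslvriv -> ntugnuslvruv -> ntugnuslvruv
lemma: tugnus; TOR=ol; ASPECT=ne; MOD=ol


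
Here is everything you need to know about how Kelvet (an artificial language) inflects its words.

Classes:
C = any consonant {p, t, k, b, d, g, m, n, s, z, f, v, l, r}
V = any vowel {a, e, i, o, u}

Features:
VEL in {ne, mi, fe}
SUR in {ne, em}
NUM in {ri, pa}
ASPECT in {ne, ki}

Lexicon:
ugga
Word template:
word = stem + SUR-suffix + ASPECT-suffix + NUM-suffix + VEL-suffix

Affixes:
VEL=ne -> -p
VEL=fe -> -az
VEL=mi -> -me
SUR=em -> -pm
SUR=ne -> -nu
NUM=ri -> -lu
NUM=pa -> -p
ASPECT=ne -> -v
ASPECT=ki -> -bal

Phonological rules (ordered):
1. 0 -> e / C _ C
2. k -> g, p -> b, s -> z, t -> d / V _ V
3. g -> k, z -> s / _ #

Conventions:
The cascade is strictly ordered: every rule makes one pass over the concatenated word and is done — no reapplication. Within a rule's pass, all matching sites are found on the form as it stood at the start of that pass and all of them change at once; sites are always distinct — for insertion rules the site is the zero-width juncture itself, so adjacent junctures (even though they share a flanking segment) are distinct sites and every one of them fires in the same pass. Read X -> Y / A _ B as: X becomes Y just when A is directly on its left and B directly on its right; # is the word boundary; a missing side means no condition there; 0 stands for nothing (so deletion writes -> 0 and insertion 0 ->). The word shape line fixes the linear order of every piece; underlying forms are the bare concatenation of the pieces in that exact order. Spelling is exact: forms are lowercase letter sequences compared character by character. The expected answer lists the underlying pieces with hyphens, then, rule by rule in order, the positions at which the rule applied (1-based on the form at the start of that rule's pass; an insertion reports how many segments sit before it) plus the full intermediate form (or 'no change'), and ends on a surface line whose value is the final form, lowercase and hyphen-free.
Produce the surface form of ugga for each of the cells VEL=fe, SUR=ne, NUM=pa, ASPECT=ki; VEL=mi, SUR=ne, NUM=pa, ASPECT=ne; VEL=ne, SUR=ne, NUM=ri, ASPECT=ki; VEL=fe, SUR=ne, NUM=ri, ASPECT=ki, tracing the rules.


cell VEL=fe, SUR=ne, NUM=pa, ASPECT=ki:
underlying: ugga-nu-bal-p-az
1. 0 -> e / C _ C: inserts after position(s) 2, 9: ugeganubalepaz
2. k -> g, p -> b, s -> z, t -> d / V _ V: fires at position(s) 12: ugeganubalebaz
3. g -> k, z -> s / _ #: fires at position(s) 14: ugeganubalebas
surface: ugeganubalebas

cell VEL=mi, SUR=ne, NUM=pa, ASPECT=ne:
underlying: ugga-nu-v-p-me
1. 0 -> e / C _ C: inserts after position(s) 2, 7, 8: ugeganuvepeme
2. k -> g, p -> b, s -> z, t -> d / V _ V: fires at position(s) 10: ugeganuvebeme
3. g -> k, z -> s / _ #: no change
surface: ugeganuvebeme

cell VEL=ne, SUR=ne, NUM=ri, ASPECT=ki:
underlying: ugga-nu-bal-lu-p
1. 0 -> e / C _ C: inserts after position(s) 2, 9: ugeganubalelup
2. k -> g, p -> b, s -> z, t -> d / V _ V: no change
3. g -> k, z -> s / _ #: no change
surface: ugeganubalelup

cell VEL=fe, SUR=ne, NUM=ri, ASPECT=ki:
underlying: ugga-nu-bal-lu-az
1. 0 -> e / C _ C: inserts after position(s) 2, 9: ugeganubaleluaz
2. k -> g, p -> b, s -> z, t -> d / V _ V: no change
3. g -> k, z -> s / _ #: fires at position(s) 15: ugeganubaleluas
surface: ugeganubaleluas


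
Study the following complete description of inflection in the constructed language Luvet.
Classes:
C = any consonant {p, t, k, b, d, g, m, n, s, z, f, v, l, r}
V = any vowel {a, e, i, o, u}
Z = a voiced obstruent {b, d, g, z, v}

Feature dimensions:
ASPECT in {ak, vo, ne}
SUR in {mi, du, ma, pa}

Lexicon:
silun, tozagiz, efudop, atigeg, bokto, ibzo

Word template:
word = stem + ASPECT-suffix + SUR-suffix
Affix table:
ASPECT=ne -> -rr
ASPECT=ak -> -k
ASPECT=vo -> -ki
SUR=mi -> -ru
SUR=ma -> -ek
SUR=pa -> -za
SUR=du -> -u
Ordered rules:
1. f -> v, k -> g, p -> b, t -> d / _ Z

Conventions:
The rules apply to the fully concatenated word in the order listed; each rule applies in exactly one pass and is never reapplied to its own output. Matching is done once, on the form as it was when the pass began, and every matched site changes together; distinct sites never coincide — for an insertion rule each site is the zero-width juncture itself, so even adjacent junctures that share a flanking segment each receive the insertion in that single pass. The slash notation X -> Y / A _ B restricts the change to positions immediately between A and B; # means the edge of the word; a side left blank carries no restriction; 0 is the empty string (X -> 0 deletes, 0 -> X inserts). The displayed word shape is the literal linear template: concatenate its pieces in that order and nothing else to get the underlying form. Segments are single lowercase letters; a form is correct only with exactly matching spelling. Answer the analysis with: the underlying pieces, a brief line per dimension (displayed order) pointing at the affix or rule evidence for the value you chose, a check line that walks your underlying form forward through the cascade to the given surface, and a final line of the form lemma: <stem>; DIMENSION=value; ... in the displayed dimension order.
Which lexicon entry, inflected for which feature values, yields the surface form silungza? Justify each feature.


underlying: silun-k-za
ASPECT=ak - signalled by the affix -k
SUR=pa - signalled by the affix -za
check: silunkza -> silungza
lemma: silun; ASPECT=ak; SUR=pa


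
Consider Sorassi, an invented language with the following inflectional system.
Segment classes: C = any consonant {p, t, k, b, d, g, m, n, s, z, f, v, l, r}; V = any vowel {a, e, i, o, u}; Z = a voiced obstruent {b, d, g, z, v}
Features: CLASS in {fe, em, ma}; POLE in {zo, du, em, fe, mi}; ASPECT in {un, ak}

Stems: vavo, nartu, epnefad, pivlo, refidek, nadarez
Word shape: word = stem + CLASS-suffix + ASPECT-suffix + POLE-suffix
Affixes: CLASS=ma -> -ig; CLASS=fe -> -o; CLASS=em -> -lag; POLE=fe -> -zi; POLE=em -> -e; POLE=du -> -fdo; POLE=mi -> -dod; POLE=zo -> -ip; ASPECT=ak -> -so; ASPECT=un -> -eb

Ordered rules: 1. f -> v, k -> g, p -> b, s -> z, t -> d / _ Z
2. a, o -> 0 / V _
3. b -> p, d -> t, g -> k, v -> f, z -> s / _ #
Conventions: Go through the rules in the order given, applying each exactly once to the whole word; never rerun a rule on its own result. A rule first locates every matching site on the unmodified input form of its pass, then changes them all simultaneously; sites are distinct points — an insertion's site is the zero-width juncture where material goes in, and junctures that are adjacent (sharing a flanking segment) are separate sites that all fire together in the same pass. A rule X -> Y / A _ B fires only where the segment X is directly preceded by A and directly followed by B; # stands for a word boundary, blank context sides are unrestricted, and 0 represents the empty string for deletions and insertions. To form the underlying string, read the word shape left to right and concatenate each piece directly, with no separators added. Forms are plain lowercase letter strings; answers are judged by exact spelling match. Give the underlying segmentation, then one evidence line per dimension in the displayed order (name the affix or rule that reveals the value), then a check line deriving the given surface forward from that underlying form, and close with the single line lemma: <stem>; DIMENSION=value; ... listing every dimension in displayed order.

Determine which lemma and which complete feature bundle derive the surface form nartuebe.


underlying: nartu-o-eb-e
CLASS=fe - signalled by the affix -o
POLE=em - signalled by the affix -e
ASPECT=un - signalled by the affix -eb
check: nartuoebe -> nartuoebe -> nartuebe -> nartuebe
lemma: nartu; CLASS=fe; POLE=em; ASPECT=un


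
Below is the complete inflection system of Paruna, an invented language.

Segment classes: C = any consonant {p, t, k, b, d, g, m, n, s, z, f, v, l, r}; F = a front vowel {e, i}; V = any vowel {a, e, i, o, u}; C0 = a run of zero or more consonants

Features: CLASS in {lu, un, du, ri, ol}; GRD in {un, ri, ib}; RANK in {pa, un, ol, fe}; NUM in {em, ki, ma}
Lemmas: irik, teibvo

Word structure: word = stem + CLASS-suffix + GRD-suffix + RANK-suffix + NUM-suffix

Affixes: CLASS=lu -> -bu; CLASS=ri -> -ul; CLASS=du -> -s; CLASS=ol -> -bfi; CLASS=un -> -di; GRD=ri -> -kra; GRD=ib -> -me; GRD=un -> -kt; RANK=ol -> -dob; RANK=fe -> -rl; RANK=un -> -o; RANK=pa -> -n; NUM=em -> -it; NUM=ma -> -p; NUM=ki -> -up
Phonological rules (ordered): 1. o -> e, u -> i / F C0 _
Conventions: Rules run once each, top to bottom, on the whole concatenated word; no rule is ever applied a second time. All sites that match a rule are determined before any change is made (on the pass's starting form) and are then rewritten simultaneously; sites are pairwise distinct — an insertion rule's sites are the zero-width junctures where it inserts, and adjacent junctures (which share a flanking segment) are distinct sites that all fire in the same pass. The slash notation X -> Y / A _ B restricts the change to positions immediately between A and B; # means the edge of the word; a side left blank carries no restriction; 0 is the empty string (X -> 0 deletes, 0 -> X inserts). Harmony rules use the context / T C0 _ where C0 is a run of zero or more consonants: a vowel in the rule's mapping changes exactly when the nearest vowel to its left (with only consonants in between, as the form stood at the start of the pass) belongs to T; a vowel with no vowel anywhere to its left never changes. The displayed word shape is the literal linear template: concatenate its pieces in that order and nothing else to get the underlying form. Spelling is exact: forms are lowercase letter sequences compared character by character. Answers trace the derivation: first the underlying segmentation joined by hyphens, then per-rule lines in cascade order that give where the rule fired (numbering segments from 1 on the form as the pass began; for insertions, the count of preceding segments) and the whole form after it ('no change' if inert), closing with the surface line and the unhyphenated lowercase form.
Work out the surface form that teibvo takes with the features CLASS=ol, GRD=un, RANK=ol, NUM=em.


underlying: teibvo-bfi-kt-dob-it
1. o -> e, u -> i / F C0 _: fires at position(s) 6, 13: teibvebfiktdebit
surface: teibvebfiktdebit


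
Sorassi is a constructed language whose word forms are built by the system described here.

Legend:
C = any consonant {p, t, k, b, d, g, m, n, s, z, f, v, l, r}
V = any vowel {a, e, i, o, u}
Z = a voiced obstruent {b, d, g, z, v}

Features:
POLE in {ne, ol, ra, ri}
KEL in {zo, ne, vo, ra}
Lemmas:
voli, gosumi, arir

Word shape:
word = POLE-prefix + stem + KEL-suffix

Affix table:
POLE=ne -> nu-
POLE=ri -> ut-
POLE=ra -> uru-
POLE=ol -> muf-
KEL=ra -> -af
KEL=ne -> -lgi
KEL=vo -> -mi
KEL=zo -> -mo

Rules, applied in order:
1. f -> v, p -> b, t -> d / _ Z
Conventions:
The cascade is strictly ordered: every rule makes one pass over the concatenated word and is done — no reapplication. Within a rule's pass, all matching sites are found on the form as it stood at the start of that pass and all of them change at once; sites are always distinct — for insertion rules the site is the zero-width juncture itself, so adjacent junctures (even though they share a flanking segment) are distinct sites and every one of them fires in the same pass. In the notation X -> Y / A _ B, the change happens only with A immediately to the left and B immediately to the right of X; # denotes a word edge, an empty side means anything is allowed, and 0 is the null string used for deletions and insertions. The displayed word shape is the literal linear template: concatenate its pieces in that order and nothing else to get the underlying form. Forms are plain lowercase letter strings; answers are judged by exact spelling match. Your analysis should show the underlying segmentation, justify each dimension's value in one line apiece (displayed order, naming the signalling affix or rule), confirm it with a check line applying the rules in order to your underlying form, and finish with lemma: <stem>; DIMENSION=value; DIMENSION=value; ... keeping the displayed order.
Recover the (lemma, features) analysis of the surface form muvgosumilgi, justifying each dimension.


underlying: muf-gosumi-lgi
POLE=ol - signalled by the affix muf-
KEL=ne - signalled by the affix -lgi
check: mufgosumilgi -> muvgosumilgi
lemma: gosumi; POLE=ol; KEL=ne


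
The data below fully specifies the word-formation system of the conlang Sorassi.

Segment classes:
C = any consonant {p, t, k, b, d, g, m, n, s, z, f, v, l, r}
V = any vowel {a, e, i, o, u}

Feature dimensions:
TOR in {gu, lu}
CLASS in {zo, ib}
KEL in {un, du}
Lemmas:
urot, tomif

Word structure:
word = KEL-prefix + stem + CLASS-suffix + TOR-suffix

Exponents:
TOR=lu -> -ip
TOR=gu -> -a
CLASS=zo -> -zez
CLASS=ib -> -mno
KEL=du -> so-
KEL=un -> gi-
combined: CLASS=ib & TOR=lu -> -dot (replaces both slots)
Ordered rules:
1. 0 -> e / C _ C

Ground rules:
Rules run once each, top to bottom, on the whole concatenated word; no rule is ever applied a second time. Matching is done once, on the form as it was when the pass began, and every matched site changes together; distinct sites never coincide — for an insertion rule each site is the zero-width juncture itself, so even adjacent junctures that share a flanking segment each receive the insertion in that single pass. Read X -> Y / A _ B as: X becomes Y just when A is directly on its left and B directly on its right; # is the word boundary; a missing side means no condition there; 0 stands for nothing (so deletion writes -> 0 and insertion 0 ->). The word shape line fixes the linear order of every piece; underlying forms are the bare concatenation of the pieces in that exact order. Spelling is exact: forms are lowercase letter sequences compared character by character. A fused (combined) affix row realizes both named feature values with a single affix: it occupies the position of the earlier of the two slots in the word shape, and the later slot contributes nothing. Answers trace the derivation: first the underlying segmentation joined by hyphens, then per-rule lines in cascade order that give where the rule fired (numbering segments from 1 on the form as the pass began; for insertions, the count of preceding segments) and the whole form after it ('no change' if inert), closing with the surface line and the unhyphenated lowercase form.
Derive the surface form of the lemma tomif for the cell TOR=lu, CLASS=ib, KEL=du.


underlying: so-tomif-dot
1. 0 -> e / C _ C: inserts after position(s) 7: sotomifedot
surface: sotomifedot


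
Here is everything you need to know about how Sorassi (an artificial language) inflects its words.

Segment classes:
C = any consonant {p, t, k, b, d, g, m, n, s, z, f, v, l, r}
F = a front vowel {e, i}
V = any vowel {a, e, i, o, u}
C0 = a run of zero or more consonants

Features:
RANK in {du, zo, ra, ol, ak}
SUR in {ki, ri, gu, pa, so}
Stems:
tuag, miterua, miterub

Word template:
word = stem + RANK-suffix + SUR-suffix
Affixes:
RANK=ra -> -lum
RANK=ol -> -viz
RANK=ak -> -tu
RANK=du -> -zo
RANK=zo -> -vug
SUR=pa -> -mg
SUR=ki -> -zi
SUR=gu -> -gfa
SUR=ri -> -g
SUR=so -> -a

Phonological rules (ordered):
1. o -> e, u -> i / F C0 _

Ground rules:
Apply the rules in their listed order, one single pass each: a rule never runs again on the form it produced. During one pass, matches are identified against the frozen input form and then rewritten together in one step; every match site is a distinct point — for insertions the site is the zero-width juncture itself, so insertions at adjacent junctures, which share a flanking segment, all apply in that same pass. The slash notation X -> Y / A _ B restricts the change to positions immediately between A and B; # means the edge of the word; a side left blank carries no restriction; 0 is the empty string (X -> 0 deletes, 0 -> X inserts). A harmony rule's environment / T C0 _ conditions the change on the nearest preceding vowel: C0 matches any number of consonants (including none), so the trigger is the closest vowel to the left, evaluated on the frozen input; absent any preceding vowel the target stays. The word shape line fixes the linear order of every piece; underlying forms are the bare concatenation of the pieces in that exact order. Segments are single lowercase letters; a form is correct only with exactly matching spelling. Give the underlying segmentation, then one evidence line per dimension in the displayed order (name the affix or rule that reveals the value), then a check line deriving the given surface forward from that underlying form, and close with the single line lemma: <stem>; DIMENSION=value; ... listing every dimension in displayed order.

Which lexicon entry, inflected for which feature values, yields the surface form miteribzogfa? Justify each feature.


underlying: miterub-zo-gfa
RANK=du - signalled by the affix -zo
SUR=gu - signalled by the affix -gfa
check: miterubzogfa -> miteribzogfa
lemma: miterub; RANK=du; SUR=gu
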